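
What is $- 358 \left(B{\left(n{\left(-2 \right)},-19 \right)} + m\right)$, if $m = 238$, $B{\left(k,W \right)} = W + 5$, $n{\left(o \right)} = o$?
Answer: $-80192$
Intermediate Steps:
$B{\left(k,W \right)} = 5 + W$
$- 358 \left(B{\left(n{\left(-2 \right)},-19 \right)} + m\right) = - 358 \left(\left(5 - 19\right) + 238\right) = - 358 \left(-14 + 238\right) = \left(-358\right) 224 = -80192$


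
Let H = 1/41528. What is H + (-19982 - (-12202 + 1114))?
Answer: -369350031/41528 ≈ -8894.0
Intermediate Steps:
H = 1/41528 ≈ 2.4080e-5
H + (-19982 - (-12202 + 1114)) = 1/41528 + (-19982 - (-12202 + 1114)) = 1/41528 + (-19982 - 1*(-11088)) = 1/41528 + (-19982 + 11088) = 1/41528 - 8894 = -369350031/41528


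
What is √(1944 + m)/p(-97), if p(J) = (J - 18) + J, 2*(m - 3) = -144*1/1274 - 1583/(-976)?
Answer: -√3841109018422/9414496 ≈ -0.20818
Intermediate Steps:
m = 4668371/1243424 (m = 3 + (-144*1/1274 - 1583/(-976))/2 = 3 + (-144*1/1274 - 1583*(-1/976))/2 = 3 + (-72/637 + 1583/976)/2 = 3 + (½)*(938099/621712) = 3 + 938099/1243424 = 4668371/1243424 ≈ 3.7544)
p(J) = -18 + 2*J (p(J) = (-18 + J) + J = -18 + 2*J)
√(1944 + m)/p(-97) = √(1944 + 4668371/1243424)/(-18 + 2*(-97)) = √(2421884627/1243424)/(-18 - 194) = (√3841109018422/44408)/(-212) = (√3841109018422/44408)*(-1/212) = -√3841109018422/9414496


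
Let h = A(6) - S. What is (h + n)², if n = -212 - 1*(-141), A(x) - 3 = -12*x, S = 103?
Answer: 59049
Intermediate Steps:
A(x) = 3 - 12*x
n = -71 (n = -212 + 141 = -71)
h = -172 (h = (3 - 12*6) - 1*103 = (3 - 72) - 103 = -69 - 103 = -172)
(h + n)² = (-172 - 71)² = (-243)² = 59049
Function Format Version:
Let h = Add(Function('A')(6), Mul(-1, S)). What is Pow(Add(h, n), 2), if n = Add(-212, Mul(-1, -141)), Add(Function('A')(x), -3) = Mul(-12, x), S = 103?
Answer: 59049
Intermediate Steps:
Function('A')(x) = Add(3, Mul(-12, x))
n = -71 (n = Add(-212, 141) = -71)
h = -172 (h = Add(Add(3, Mul(-12, 6)), Mul(-1, 103)) = Add(Add(3, -72), -103) = Add(-69, -103) = -172)
Pow(Add(h, n), 2) = Pow(Add(-172, -71), 2) = Pow(-243, 2) = 59049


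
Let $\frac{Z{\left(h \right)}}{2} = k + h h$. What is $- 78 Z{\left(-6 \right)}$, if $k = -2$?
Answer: $-5304$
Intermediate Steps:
$Z{\left(h \right)} = -4 + 2 h^{2}$ ($Z{\left(h \right)} = 2 \left(-2 + h h\right) = 2 \left(-2 + h^{2}\right) = -4 + 2 h^{2}$)
$- 78 Z{\left(-6 \right)} = - 78 \left(-4 + 2 \left(-6\right)^{2}\right) = - 78 \left(-4 + 2 \cdot 36\right) = - 78 \left(-4 + 72\right) = \left(-78\right) 68 = -5304$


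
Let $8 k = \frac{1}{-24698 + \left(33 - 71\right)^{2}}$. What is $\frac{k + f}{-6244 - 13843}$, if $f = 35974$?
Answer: $- \frac{6692315167}{3736824784} \approx -1.7909$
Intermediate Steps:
$k = - \frac{1}{186032}$ ($k = \frac{1}{8 \left(-24698 + \left(33 - 71\right)^{2}\right)} = \frac{1}{8 \left(-24698 + \left(-38\right)^{2}\right)} = \frac{1}{8 \left(-24698 + 1444\right)} = \frac{1}{8 \left(-23254\right)} = \frac{1}{8} \left(- \frac{1}{23254}\right) = - \frac{1}{186032} \approx -5.3754 \cdot 10^{-6}$)
$\frac{k + f}{-6244 - 13843} = \frac{- \frac{1}{186032} + 35974}{-6244 - 13843} = \frac{6692315167}{186032 \left(-20087\right)} = \frac{6692315167}{186032} \left(- \frac{1}{20087}\right) = - \frac{6692315167}{3736824784}$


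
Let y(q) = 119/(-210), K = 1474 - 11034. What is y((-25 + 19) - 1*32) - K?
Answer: 286783/30 ≈ 9559.4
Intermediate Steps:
K = -9560
y(q) = -17/30 (y(q) = 119*(-1/210) = -17/30)
y((-25 + 19) - 1*32) - K = -17/30 - 1*(-9560) = -17/30 + 9560 = 286783/30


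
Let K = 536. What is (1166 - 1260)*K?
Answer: -50384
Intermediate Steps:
(1166 - 1260)*K = (1166 - 1260)*536 = -94*536 = -50384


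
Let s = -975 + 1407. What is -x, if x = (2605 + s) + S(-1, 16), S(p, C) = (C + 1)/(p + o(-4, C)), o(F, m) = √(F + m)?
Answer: -33424/11 - 34*√3/11 ≈ -3043.9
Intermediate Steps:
s = 432
S(p, C) = (1 + C)/(p + √(-4 + C)) (S(p, C) = (C + 1)/(p + √(-4 + C)) = (1 + C)/(p + √(-4 + C)))
x = 3037 + 17/(-1 + 2*√3) (x = (2605 + 432) + (1 + 16)/(-1 + √(-4 + 16)) = 3037 + 17/(-1 + √12) = 3037 + 17/(-1 + 2*√3) ≈ 3043.9)
-x = -(33424/11 + 34*√3/11) = -33424/11 - 34*√3/11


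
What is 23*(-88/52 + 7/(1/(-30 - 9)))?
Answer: -82133/13 ≈ -6317.9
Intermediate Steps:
23*(-88/52 + 7/(1/(-30 - 9))) = 23*(-88*1/52 + 7/(1/(-39))) = 23*(-22/13 + 7/(-1/39)) = 23*(-22/13 + 7*(-39)) = 23*(-22/13 - 273) = 23*(-3571/13) = -82133/13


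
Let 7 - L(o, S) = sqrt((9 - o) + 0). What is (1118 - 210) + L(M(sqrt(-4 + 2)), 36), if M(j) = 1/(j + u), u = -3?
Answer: 915 - sqrt((28 - 9*I*sqrt(2))/(3 - I*sqrt(2))) ≈ 911.96 - 0.02111*I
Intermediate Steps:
M(j) = 1/(-3 + j) (M(j) = 1/(j - 3) = 1/(-3 + j))
L(o, S) = 7 - sqrt(9 - o) (L(o, S) = 7 - sqrt((9 - o) + 0) = 7 - sqrt(9 - o))
(1118 - 210) + L(M(sqrt(-4 + 2)), 36) = (1118 - 210) + (7 - sqrt(9 - 1/(-3 + sqrt(-4 + 2)))) = 908 + (7 - sqrt(9 - 1/(-3 + sqrt(-2)))) = 908 + (7 - sqrt(9 - 1/(-3 + I*sqrt(2)))) = 915 - sqrt(9 - 1/(-3 + I*sqrt(2)))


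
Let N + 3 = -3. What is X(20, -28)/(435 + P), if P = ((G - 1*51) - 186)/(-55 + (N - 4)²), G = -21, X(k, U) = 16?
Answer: 240/6439 ≈ 0.037273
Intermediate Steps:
N = -6 (N = -3 - 3 = -6)
P = -86/15 (P = ((-21 - 1*51) - 186)/(-55 + (-6 - 4)²) = ((-21 - 51) - 186)/(-55 + (-10)²) = (-72 - 186)/(-55 + 100) = -258/45 = -258*1/45 = -86/15 ≈ -5.7333)
X(20, -28)/(435 + P) = 16/(435 - 86/15) = 16/(6439/15) = 16*(15/6439) = 240/6439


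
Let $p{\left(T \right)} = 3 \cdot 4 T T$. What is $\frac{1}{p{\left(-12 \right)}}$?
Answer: $\frac{1}{1728} \approx 0.0005787$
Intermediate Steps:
$p{\left(T \right)} = 12 T^{2}$ ($p{\left(T \right)} = 12 T T = 12 T^{2}$)
$\frac{1}{p{\left(-12 \right)}} = \frac{1}{12 \left(-12\right)^{2}} = \frac{1}{12 \cdot 144} = \frac{1}{1728}$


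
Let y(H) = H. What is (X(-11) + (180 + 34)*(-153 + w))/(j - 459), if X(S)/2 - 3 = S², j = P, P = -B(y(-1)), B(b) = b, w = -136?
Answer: 30799/229 ≈ 134.49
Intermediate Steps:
P = 1 (P = -1*(-1) = 1)
j = 1
X(S) = 6 + 2*S²
(X(-11) + (180 + 34)*(-153 + w))/(j - 459) = ((6 + 2*(-11)²) + (180 + 34)*(-153 - 136))/(1 - 459) = ((6 + 2*121) + 214*(-289))/(-458) = ((6 + 242) - 61846)*(-1/458) = (248 - 61846)*(-1/458) = -61598*(-1/458) = 30799/229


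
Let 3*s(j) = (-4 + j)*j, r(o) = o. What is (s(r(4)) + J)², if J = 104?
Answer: 10816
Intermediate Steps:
s(j) = j*(-4 + j)/3 (s(j) = ((-4 + j)*j)/3 = (j*(-4 + j))/3 = j*(-4 + j)/3)
(s(r(4)) + J)² = ((⅓)*4*(-4 + 4) + 104)² = ((⅓)*4*0 + 104)² = (0 + 104)² = 104² = 10816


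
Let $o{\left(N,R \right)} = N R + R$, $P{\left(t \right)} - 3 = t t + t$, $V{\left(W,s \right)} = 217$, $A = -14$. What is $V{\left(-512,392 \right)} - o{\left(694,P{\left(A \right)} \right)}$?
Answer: $-128358$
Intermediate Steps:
$P{\left(t \right)} = 3 + t + t^{2}$ ($P{\left(t \right)} = 3 + \left(t t + t\right) = 3 + \left(t^{2} + t\right) = 3 + \left(t + t^{2}\right) = 3 + t + t^{2}$)
$o{\left(N,R \right)} = R + N R$
$V{\left(-512,392 \right)} - o{\left(694,P{\left(A \right)} \right)} = 217 - \left(3 - 14 + \left(-14\right)^{2}\right) \left(1 + 694\right) = 217 - \left(3 - 14 + 196\right) 695 = 217 - 185 \cdot 695 = 217 - 128575 = -128358$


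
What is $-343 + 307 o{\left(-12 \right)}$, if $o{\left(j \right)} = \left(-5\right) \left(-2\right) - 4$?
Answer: $1499$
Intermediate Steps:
$o{\left(j \right)} = 6$ ($o{\left(j \right)} = 10 - 4 = 6$)
$-343 + 307 o{\left(-12 \right)} = -343 + 307 \cdot 6 = -343 + 1842 = 1499$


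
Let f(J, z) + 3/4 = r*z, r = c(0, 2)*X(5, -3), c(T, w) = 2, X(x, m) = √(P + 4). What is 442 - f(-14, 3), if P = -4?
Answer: 1771/4 ≈ 442.75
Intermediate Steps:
X(x, m) = 0 (X(x, m) = √(-4 + 4) = √0 = 0)
r = 0 (r = 2*0 = 0)
f(J, z) = -¾ (f(J, z) = -¾ + 0*z = -¾ + 0 = -¾)
442 - f(-14, 3) = 442 - 1*(-¾) = 442 + ¾ = 1771/4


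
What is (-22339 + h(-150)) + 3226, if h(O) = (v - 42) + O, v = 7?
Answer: -19298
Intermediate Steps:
h(O) = -35 + O (h(O) = (7 - 42) + O = -35 + O)
(-22339 + h(-150)) + 3226 = (-22339 + (-35 - 150)) + 3226 = (-22339 - 185) + 3226 = -22524 + 3226 = -19298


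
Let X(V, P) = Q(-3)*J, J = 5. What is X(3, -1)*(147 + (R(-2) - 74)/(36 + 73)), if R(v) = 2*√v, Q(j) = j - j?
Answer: 0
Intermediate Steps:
Q(j) = 0
X(V, P) = 0 (X(V, P) = 0*5 = 0)
X(3, -1)*(147 + (R(-2) - 74)/(36 + 73)) = 0*(147 + (2*√(-2) - 74)/(36 + 73)) = 0*(147 + (2*(I*√2) - 74)/109) = 0*(147 + (2*I*√2 - 74)*(1/109)) = 0*(147 + (-74 + 2*I*√2)*(1/109)) = 0*(147 + (-74/109 + 2*I*√2/109)) = 0*(15949/109 + 2*I*√2/109) = 0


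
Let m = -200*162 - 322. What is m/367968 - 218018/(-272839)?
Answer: 35647904833/50198010576 ≈ 0.71015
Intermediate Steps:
m = -32722 (m = -32400 - 322 = -32722)
m/367968 - 218018/(-272839) = -32722/367968 - 218018/(-272839) = -32722*1/367968 - 218018*(-1/272839) = -16361/183984 + 218018/272839 = 35647904833/50198010576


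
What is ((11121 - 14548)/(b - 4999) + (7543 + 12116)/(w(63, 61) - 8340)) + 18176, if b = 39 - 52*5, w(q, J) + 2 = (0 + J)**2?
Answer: 438347781307/24121620 ≈ 18172.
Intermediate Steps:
w(q, J) = -2 + J**2 (w(q, J) = -2 + (0 + J)**2 = -2 + J**2)
b = -221 (b = 39 - 260 = -221)
((11121 - 14548)/(b - 4999) + (7543 + 12116)/(w(63, 61) - 8340)) + 18176 = ((11121 - 14548)/(-221 - 4999) + (7543 + 12116)/((-2 + 61**2) - 8340)) + 18176 = (-3427/(-5220) + 19659/((-2 + 3721) - 8340)) + 18176 = (-3427*(-1/5220) + 19659/(3719 - 8340)) + 18176 = (3427/5220 + 19659/(-4621)) + 18176 = (3427/5220 + 19659*(-1/4621)) + 18176 = (3427/5220 - 19659/4621) + 18176 = -86783813/24121620 + 18176 = 438347781307/24121620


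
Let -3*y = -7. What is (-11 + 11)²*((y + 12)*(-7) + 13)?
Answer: 0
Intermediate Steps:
y = 7/3 (y = -⅓*(-7) = 7/3 ≈ 2.3333)
(-11 + 11)²*((y + 12)*(-7) + 13) = (-11 + 11)²*((7/3 + 12)*(-7) + 13) = 0²*((43/3)*(-7) + 13) = 0*(-301/3 + 13) = 0*(-262/3) = 0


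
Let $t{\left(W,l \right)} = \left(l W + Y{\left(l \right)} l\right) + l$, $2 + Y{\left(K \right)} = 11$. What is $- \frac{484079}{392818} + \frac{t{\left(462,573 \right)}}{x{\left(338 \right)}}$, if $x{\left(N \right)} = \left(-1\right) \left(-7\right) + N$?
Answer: $\frac{35357659251}{45174070} \approx 782.7$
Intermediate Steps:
$Y{\left(K \right)} = 9$ ($Y{\left(K \right)} = -2 + 11 = 9$)
$x{\left(N \right)} = 7 + N$
$t{\left(W,l \right)} = 10 l + W l$ ($t{\left(W,l \right)} = \left(l W + 9 l\right) + l = \left(W l + 9 l\right) + l = \left(9 l + W l\right) + l = 10 l + W l$)
$- \frac{484079}{392818} + \frac{t{\left(462,573 \right)}}{x{\left(338 \right)}} = - \frac{484079}{392818} + \frac{573 \left(10 + 462\right)}{7 + 338} = \left(-484079\right) \frac{1}{392818} + \frac{573 \cdot 472}{345} = - \frac{484079}{392818} + 270456 \cdot \frac{1}{345} = - \frac{484079}{392818} + \frac{90152}{115} = \frac{35357659251}{45174070}$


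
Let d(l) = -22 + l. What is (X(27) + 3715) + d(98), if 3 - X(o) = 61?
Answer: 3733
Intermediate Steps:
X(o) = -58 (X(o) = 3 - 1*61 = 3 - 61 = -58)
(X(27) + 3715) + d(98) = (-58 + 3715) + (-22 + 98) = 3657 + 76 = 3733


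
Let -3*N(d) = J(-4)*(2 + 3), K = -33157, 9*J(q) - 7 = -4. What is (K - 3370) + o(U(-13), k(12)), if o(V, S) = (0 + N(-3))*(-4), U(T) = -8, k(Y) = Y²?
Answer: -328723/9 ≈ -36525.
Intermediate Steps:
J(q) = ⅓ (J(q) = 7/9 + (⅑)*(-4) = 7/9 - 4/9 = ⅓)
N(d) = -5/9 (N(d) = -(2 + 3)/9 = -5/9)
o(V, S) = 20/9 (o(V, S) = (0 - 5/9)*(-4) = -5/9*(-4) = 20/9)
(K - 3370) + o(U(-13), k(12)) = (-33157 - 3370) + 20/9 = -36527 + 20/9 = -328723/9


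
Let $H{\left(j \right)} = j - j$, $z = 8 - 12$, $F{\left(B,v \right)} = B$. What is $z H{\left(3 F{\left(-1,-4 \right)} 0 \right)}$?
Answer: $0$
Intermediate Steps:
$z = -4$ ($z = 8 - 12 = -4$)
$H{\left(j \right)} = 0$
$z H{\left(3 F{\left(-1,-4 \right)} 0 \right)} = \left(-4\right) 0 = 0$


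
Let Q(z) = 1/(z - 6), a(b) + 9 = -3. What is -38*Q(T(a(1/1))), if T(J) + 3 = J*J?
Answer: -38/135 ≈ -0.28148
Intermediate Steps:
a(b) = -12 (a(b) = -9 - 3 = -12)
T(J) = -3 + J**2 (T(J) = -3 + J*J = -3 + J**2)
Q(z) = 1/(-6 + z)
-38*Q(T(a(1/1))) = -38/(-6 + (-3 + (-12)**2)) = -38/(-6 + (-3 + 144)) = -38/(-6 + 141) = -38/135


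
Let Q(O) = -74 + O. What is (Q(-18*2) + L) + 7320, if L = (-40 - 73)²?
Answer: 19979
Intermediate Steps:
L = 12769 (L = (-113)² = 12769)
(Q(-18*2) + L) + 7320 = ((-74 - 18*2) + 12769) + 7320 = ((-74 - 36) + 12769) + 7320 = (-110 + 12769) + 7320 = 12659 + 7320 = 19979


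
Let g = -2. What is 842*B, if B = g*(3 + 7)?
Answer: -16840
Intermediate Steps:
B = -20 (B = -2*(3 + 7) = -2*10 = -20)
842*B = 842*(-20) = -16840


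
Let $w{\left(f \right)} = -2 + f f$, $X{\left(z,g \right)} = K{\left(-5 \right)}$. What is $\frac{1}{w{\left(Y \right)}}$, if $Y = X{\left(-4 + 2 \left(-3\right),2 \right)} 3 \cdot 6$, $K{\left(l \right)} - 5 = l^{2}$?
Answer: $\frac{1}{291598} \approx 3.4294 \cdot 10^{-6}$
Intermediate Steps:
$K{\left(l \right)} = 5 + l^{2}$
$X{\left(z,g \right)} = 30$ ($X{\left(z,g \right)} = 5 + \left(-5\right)^{2} = 5 + 25 = 30$)
$Y = 540$ ($Y = 30 \cdot 3 \cdot 6 = 90 \cdot 6 = 540$)
$w{\left(f \right)} = -2 + f^{2}$
$\frac{1}{w{\left(Y \right)}} = \frac{1}{-2 + 540^{2}} = \frac{1}{-2 + 291600} = \frac{1}{291598}$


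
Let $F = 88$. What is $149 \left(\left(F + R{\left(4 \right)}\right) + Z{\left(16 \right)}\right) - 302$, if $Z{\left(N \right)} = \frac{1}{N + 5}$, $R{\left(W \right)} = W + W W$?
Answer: $\frac{331739}{21} \approx 15797.0$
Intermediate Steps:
$R{\left(W \right)} = W + W^{2}$
$Z{\left(N \right)} = \frac{1}{5 + N}$
$149 \left(\left(F + R{\left(4 \right)}\right) + Z{\left(16 \right)}\right) - 302 = 149 \left(\left(88 + 4 \left(1 + 4\right)\right) + \frac{1}{5 + 16}\right) - 302 = 149 \left(\left(88 + 4 \cdot 5\right) + \frac{1}{21}\right) - 302 = 149 \left(\left(88 + 20\right) + \frac{1}{21}\right) - 302 = 149 \left(108 + \frac{1}{21}\right) - 302 = 149 \cdot \frac{2269}{21} - 302 = \frac{338081}{21} - 302 = \frac{331739}{21}$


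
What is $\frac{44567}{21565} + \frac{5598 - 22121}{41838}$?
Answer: $\frac{79382929}{47486130} \approx 1.6717$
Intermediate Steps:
$\frac{44567}{21565} + \frac{5598 - 22121}{41838} = 44567 \cdot \frac{1}{21565} + \left(5598 - 22121\right) \frac{1}{41838} = \frac{44567}{21565} - \frac{16523}{41838} = \frac{79382929}{47486130}$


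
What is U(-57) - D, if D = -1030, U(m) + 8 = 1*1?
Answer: 1023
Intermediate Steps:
U(m) = -7 (U(m) = -8 + 1*1 = -8 + 1 = -7)
U(-57) - D = -7 - 1*(-1030) = -7 + 1030 = 1023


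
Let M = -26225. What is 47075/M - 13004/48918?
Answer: -52876895/25657491 ≈ -2.0609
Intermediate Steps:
47075/M - 13004/48918 = 47075/(-26225) - 13004/48918 = 47075*(-1/26225) - 13004*1/48918 = -1883/1049 - 6502/24459 = -52876895/25657491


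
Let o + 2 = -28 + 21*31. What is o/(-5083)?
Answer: -27/221 ≈ -0.12217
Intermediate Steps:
o = 621 (o = -2 + (-28 + 21*31) = -2 + (-28 + 651) = -2 + 623 = 621)
o/(-5083) = 621/(-5083) = 621*(-1/5083) = -27/221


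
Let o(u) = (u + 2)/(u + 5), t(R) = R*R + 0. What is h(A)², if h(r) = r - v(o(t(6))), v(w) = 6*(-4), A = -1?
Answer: 529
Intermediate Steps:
t(R) = R² (t(R) = R² + 0 = R²)
o(u) = (2 + u)/(5 + u)
v(w) = -24
h(r) = 24 + r (h(r) = r - 1*(-24) = r + 24 = 24 + r)
h(A)² = (24 - 1)² = 23² = 529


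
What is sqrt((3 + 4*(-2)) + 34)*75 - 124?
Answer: -124 + 75*sqrt(29) ≈ 279.89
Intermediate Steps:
sqrt((3 + 4*(-2)) + 34)*75 - 124 = sqrt((3 - 8) + 34)*75 - 124 = sqrt(-5 + 34)*75 - 124 = sqrt(29)*75 - 124 = 75*sqrt(29) - 124 = -124 + 75*sqrt(29)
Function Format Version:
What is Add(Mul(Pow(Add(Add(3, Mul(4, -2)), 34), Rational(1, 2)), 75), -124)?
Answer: Add(-124, Mul(75, Pow(29, Rational(1, 2)))) ≈ 279.89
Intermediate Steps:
Add(Mul(Pow(Add(Add(3, Mul(4, -2)), 34), Rational(1, 2)), 75), -124) = Add(Mul(Pow(Add(Add(3, -8), 34), Rational(1, 2)), 75), -124) = Add(Mul(Pow(Add(-5, 34), Rational(1, 2)), 75), -124) = Add(Mul(Pow(29, Rational(1, 2)), 75), -124) = Add(Mul(75, Pow(29, Rational(1, 2))), -124) = Add(-124, Mul(75, Pow(29, Rational(1, 2))))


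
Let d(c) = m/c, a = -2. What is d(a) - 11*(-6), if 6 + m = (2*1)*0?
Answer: 69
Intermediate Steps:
m = -6 (m = -6 + (2*1)*0 = -6 + 2*0 = -6 + 0 = -6)
d(c) = -6/c
d(a) - 11*(-6) = -6/(-2) - 11*(-6) = -6*(-1/2) + 66 = 3 + 66 = 69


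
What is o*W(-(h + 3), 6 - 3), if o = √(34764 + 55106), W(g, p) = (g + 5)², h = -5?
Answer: 49*√89870 ≈ 14689.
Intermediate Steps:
W(g, p) = (5 + g)²
o = √89870 ≈ 299.78
o*W(-(h + 3), 6 - 3) = √89870*(5 - (-5 + 3))² = √89870*(5 - 1*(-2))² = √89870*(5 + 2)² = √89870*7² = √89870*49 = 49*√89870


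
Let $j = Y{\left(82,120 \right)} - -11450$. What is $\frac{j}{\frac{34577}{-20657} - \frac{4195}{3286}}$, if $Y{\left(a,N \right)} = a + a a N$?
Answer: $- \frac{55552907943624}{200276137} \approx -2.7738 \cdot 10^{5}$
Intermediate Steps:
$Y{\left(a,N \right)} = a + N a^{2}$ ($Y{\left(a,N \right)} = a + a^{2} N = a + N a^{2}$)
$j = 818412$ ($j = 82 \left(1 + 120 \cdot 82\right) - -11450 = 82 \left(1 + 9840\right) + 11450 = 82 \cdot 9841 + 11450 = 806962 + 11450 = 818412$)
$\frac{j}{\frac{34577}{-20657} - \frac{4195}{3286}} = \frac{818412}{\frac{34577}{-20657} - \frac{4195}{3286}} = \frac{818412}{34577 \left(- \frac{1}{20657}\right) - \frac{4195}{3286}} = \frac{818412}{- \frac{34577}{20657} - \frac{4195}{3286}} = \frac{818412}{- \frac{200276137}{67878902}} = 818412 \left(- \frac{67878902}{200276137}\right) = - \frac{55552907943624}{200276137}$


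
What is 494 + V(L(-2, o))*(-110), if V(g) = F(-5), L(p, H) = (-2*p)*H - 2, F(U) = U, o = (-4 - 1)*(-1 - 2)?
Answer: 1044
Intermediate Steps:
o = 15 (o = -5*(-3) = 15)
L(p, H) = -2 - 2*H*p (L(p, H) = -2*H*p - 2 = -2 - 2*H*p)
V(g) = -5
494 + V(L(-2, o))*(-110) = 494 - 5*(-110) = 494 + 550 = 1044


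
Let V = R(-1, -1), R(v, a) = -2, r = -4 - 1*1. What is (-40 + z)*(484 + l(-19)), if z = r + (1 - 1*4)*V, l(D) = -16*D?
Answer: -30732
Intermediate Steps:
r = -5 (r = -4 - 1 = -5)
V = -2
l(D) = -16*D
z = 1 (z = -5 + (1 - 1*4)*(-2) = -5 + (1 - 4)*(-2) = -5 - 3*(-2) = -5 + 6 = 1)
(-40 + z)*(484 + l(-19)) = (-40 + 1)*(484 - 16*(-19)) = -39*(484 + 304) = -39*788 = -30732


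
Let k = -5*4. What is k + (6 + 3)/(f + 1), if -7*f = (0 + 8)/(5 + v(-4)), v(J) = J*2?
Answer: -391/29 ≈ -13.483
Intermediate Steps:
v(J) = 2*J
f = 8/21 (f = -(0 + 8)/(7*(5 + 2*(-4))) = -8/(7*(5 - 8)) = -8/(7*(-3)) = -8*(-1)/(7*3) = -1/7*(-8/3) = 8/21 ≈ 0.38095)
k = -20
k + (6 + 3)/(f + 1) = -20 + (6 + 3)/(8/21 + 1) = -20 + 9/(29/21) = -20 + (21/29)*9 = -20 + 189/29 = -391/29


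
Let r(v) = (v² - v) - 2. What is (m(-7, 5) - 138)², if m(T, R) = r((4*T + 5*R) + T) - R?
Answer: 1225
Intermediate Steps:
r(v) = -2 + v² - v
m(T, R) = -2 + (5*R + 5*T)² - 6*R - 5*T (m(T, R) = (-2 + ((4*T + 5*R) + T)² - ((4*T + 5*R) + T)) - R = (-2 + (5*R + 5*T)² - (5*R + 5*T)) - R = (-2 + (5*R + 5*T)² + (-5*R - 5*T)) - R = (-2 + (5*R + 5*T)² - 5*R - 5*T) - R = -2 + (5*R + 5*T)² - 6*R - 5*T)
(m(-7, 5) - 138)² = ((-2 - 6*5 - 5*(-7) + 25*(5 - 7)²) - 138)² = ((-2 - 30 + 35 + 25*(-2)²) - 138)² = ((-2 - 30 + 35 + 25*4) - 138)² = ((-2 - 30 + 35 + 100) - 138)² = (103 - 138)² = (-35)² = 1225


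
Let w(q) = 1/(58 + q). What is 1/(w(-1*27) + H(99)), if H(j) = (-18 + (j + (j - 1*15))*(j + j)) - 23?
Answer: 31/1121984 ≈ 2.7630e-5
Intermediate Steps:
H(j) = -41 + 2*j*(-15 + 2*j) (H(j) = (-18 + (j + (j - 15))*(2*j)) - 23 = (-18 + (j + (-15 + j))*(2*j)) - 23 = (-18 + (-15 + 2*j)*(2*j)) - 23 = (-18 + 2*j*(-15 + 2*j)) - 23 = -41 + 2*j*(-15 + 2*j))
1/(w(-1*27) + H(99)) = 1/(1/(58 - 1*27) + (-41 - 30*99 + 4*99**2)) = 1/(1/(58 - 27) + (-41 - 2970 + 4*9801)) = 1/(1/31 + (-41 - 2970 + 39204)) = 1/(1/31 + 36193) = 1/(1121984/31) = 31/1121984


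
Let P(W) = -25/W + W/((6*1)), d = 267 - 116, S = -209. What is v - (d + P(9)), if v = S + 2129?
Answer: 31865/18 ≈ 1770.3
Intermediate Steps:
d = 151
P(W) = -25/W + W/6
v = 1920 (v = -209 + 2129 = 1920)
v - (d + P(9)) = 1920 - (151 + (-25/9 + (⅙)*9)) = 1920 - (151 + (-25*⅑ + 3/2)) = 1920 - (151 + (-25/9 + 3/2)) = 1920 - (151 - 23/18) = 1920 - 1*2695/18 = 1920 - 2695/18 = 31865/18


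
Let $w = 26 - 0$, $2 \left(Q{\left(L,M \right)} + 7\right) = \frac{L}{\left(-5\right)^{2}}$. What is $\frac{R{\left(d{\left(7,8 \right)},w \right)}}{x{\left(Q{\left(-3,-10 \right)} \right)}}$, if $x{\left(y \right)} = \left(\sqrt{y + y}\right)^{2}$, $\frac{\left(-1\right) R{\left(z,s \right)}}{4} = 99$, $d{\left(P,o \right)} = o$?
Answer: $\frac{9900}{353} \approx 28.045$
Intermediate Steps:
$Q{\left(L,M \right)} = -7 + \frac{L}{50}$ ($Q{\left(L,M \right)} = -7 + \frac{L \frac{1}{\left(-5\right)^{2}}}{2} = -7 + \frac{L \frac{1}{25}}{2} = -7 + \frac{\frac{1}{25} L}{2} = -7 + \frac{L}{50}$)
$w = 26$ ($w = 26 + 0 = 26$)
$R{\left(z,s \right)} = -396$ ($R{\left(z,s \right)} = \left(-4\right) 99 = -396$)
$x{\left(y \right)} = 2 y$ ($x{\left(y \right)} = \left(\sqrt{2 y}\right)^{2} = \left(\sqrt{2} \sqrt{y}\right)^{2} = 2 y$)
$\frac{R{\left(d{\left(7,8 \right)},w \right)}}{x{\left(Q{\left(-3,-10 \right)} \right)}} = - \frac{396}{2 \left(-7 + \frac{1}{50} \left(-3\right)\right)} = - \frac{396}{2 \left(-7 - \frac{3}{50}\right)} = - \frac{396}{2 \left(- \frac{353}{50}\right)} = - \frac{396}{- \frac{353}{25}} = \left(-396\right) \left(- \frac{25}{353}\right) = \frac{9900}{353}$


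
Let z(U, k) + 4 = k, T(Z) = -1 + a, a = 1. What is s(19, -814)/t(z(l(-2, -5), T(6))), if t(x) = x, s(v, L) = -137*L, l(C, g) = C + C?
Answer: -55759/2 ≈ -27880.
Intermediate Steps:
T(Z) = 0 (T(Z) = -1 + 1 = 0)
l(C, g) = 2*C
z(U, k) = -4 + k
s(19, -814)/t(z(l(-2, -5), T(6))) = (-137*(-814))/(-4 + 0) = 111518/(-4) = 111518*(-¼) = -55759/2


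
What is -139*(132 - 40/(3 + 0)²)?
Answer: -159572/9 ≈ -17730.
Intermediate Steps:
-139*(132 - 40/(3 + 0)²) = -139*(132 - 40/(3²)) = -139*(132 - 40/9) = -139*1148/9 = -159572/9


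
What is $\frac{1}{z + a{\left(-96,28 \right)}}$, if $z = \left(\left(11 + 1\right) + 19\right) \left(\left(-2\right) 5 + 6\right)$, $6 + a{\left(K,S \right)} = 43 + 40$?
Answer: $- \frac{1}{47} \approx -0.021277$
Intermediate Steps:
$a{\left(K,S \right)} = 77$ ($a{\left(K,S \right)} = -6 + \left(43 + 40\right) = -6 + 83 = 77$)
$z = -124$ ($z = \left(12 + 19\right) \left(-10 + 6\right) = 31 \left(-4\right) = -124$)
$\frac{1}{z + a{\left(-96,28 \right)}} = \frac{1}{-124 + 77} = \frac{1}{-47} = - \frac{1}{47}$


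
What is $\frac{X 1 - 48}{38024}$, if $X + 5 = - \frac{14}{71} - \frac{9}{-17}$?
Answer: $- \frac{31785}{22947484} \approx -0.0013851$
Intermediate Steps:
$X = - \frac{5634}{1207}$ ($X = -5 - \left(- \frac{9}{17} + \frac{14}{71}\right) = -5 - - \frac{401}{1207} = -5 + \left(- \frac{14}{71} + \frac{9}{17}\right) = -5 + \frac{401}{1207} = - \frac{5634}{1207} \approx -4.6678$)
$\frac{X 1 - 48}{38024} = \frac{\left(- \frac{5634}{1207}\right) 1 - 48}{38024} = \left(- \frac{5634}{1207} - 48\right) \frac{1}{38024} = \left(- \frac{63570}{1207}\right) \frac{1}{38024} = - \frac{31785}{22947484}$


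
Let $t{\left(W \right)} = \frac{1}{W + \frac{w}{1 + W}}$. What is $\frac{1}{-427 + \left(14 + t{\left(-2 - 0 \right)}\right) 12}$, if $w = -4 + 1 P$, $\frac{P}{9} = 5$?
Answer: $- \frac{43}{11149} \approx -0.0038568$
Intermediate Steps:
$P = 45$ ($P = 9 \cdot 5 = 45$)
$w = 41$ ($w = -4 + 1 \cdot 45 = -4 + 45 = 41$)
$t{\left(W \right)} = \frac{1}{W + \frac{41}{1 + W}}$
$\frac{1}{-427 + \left(14 + t{\left(-2 - 0 \right)}\right) 12} = \frac{1}{-427 + \left(14 + \frac{1 - 2}{41 - 2 + \left(-2 - 0\right)^{2}}\right) 12} = \frac{1}{-427 + \left(14 + \frac{1 + \left(-2 + 0\right)}{41 + \left(-2 + 0\right) + \left(-2 + 0\right)^{2}}\right) 12} = \frac{1}{-427 + \left(14 + \frac{1 - 2}{41 - 2 + \left(-2\right)^{2}}\right) 12} = \frac{1}{-427 + \left(14 + \frac{1}{41 - 2 + 4} \left(-1\right)\right) 12} = \frac{1}{-427 + \left(14 + \frac{1}{43} \left(-1\right)\right) 12} = \frac{1}{-427 + \left(14 - \frac{1}{43}\right) 12} = \frac{1}{-427 + \frac{601}{43} \cdot 12} = \frac{1}{-427 + \frac{7212}{43}} = \frac{1}{- \frac{11149}{43}} = - \frac{43}{11149}$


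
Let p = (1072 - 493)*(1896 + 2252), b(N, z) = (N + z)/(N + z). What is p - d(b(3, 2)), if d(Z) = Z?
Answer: 2401691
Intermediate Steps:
b(N, z) = 1
p = 2401692 (p = 579*4148 = 2401692)
p - d(b(3, 2)) = 2401692 - 1*1 = 2401692 - 1 = 2401691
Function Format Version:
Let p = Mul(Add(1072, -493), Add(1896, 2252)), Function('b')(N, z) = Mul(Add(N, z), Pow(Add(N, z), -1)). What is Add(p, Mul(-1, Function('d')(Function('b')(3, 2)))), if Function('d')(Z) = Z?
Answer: 2401691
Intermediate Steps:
Function('b')(N, z) = 1
p = 2401692 (p = Mul(579, 4148) = 2401692)
Add(p, Mul(-1, Function('d')(Function('b')(3, 2)))) = Add(2401692, Mul(-1, 1)) = Add(2401692, -1) = 2401691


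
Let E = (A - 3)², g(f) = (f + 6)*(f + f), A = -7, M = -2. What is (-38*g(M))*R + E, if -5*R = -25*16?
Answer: 48740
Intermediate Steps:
g(f) = 2*f*(6 + f) (g(f) = (6 + f)*(2*f) = 2*f*(6 + f))
R = 80 (R = -(-5)*16 = -⅕*(-400) = 80)
E = 100 (E = (-7 - 3)² = (-10)² = 100)
(-38*g(M))*R + E = -76*(-2)*(6 - 2)*80 + 100 = -76*(-2)*4*80 + 100 = -38*(-16)*80 + 100 = 608*80 + 100 = 48640 + 100 = 48740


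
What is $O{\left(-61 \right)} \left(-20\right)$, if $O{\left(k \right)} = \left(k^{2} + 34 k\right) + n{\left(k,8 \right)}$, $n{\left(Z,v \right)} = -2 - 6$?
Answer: $-32780$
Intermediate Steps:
$n{\left(Z,v \right)} = -8$ ($n{\left(Z,v \right)} = -2 - 6 = -8$)
$O{\left(k \right)} = -8 + k^{2} + 34 k$ ($O{\left(k \right)} = \left(k^{2} + 34 k\right) - 8 = -8 + k^{2} + 34 k$)
$O{\left(-61 \right)} \left(-20\right) = \left(-8 + \left(-61\right)^{2} + 34 \left(-61\right)\right) \left(-20\right) = \left(-8 + 3721 - 2074\right) \left(-20\right) = 1639 \left(-20\right) = -32780$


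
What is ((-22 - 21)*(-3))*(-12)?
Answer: -1548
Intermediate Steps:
((-22 - 21)*(-3))*(-12) = -43*(-3)*(-12) = 129*(-12) = -1548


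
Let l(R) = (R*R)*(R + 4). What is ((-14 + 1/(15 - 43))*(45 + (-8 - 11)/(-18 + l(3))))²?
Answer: 17264120449/44100 ≈ 3.9148e+5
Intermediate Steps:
l(R) = R²*(4 + R)
((-14 + 1/(15 - 43))*(45 + (-8 - 11)/(-18 + l(3))))² = ((-14 + 1/(15 - 43))*(45 + (-8 - 11)/(-18 + 3²*(4 + 3))))² = ((-14 + 1/(-28))*(45 - 19/(-18 + 9*7)))² = ((-14 - 1/28)*(45 - 19/(-18 + 63)))² = (-393*(45 - 19/45)/28)² = (-393/28*2006/45)² = (-131393/210)² = 17264120449/44100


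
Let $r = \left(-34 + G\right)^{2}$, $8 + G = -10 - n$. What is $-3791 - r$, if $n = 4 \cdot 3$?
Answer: $-7887$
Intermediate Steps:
$n = 12$
$G = -30$ ($G = -8 - 22 = -30$)
$r = 4096$ ($r = \left(-34 - 30\right)^{2} = \left(-64\right)^{2} = 4096$)
$-3791 - r = -3791 - 4096 = -7887$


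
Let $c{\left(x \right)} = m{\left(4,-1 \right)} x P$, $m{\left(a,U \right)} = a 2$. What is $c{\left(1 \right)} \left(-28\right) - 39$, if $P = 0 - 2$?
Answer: $409$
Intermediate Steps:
$P = -2$
$m{\left(a,U \right)} = 2 a$
$c{\left(x \right)} = - 16 x$ ($c{\left(x \right)} = 2 \cdot 4 x \left(-2\right) = 8 x \left(-2\right) = - 16 x$)
$c{\left(1 \right)} \left(-28\right) - 39 = \left(-16\right) 1 \left(-28\right) - 39 = \left(-16\right) \left(-28\right) - 39 = 448 - 39 = 409$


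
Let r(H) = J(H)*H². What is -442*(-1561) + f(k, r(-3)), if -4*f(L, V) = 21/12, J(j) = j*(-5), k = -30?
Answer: 11039385/16 ≈ 6.8996e+5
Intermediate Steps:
J(j) = -5*j
r(H) = -5*H³ (r(H) = (-5*H)*H² = -5*H³)
f(L, V) = -7/16 (f(L, V) = -21/(4*12) = -¼*7/4 = -7/16)
-442*(-1561) + f(k, r(-3)) = -442*(-1561) - 7/16 = 689962 - 7/16 = 11039385/16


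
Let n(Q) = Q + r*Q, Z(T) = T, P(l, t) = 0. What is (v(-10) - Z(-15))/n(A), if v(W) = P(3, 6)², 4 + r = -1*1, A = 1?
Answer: -15/4 ≈ -3.7500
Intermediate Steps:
r = -5 (r = -4 - 1*1 = -4 - 1 = -5)
v(W) = 0 (v(W) = 0² = 0)
n(Q) = -4*Q (n(Q) = Q - 5*Q = -4*Q)
(v(-10) - Z(-15))/n(A) = (0 - 1*(-15))/((-4*1)) = (0 + 15)/(-4) = 15*(-¼) = -15/4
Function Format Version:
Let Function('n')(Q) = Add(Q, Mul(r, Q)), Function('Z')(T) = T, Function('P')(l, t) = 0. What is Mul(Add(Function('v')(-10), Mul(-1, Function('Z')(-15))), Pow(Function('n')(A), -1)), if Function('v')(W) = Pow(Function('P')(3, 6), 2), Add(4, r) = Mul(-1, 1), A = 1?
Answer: Rational(-15, 4) ≈ -3.7500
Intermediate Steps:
r = -5 (r = Add(-4, Mul(-1, 1)) = Add(-4, -1) = -5)
Function('v')(W) = 0 (Function('v')(W) = Pow(0, 2) = 0)
Function('n')(Q) = Mul(-4, Q) (Function('n')(Q) = Add(Q, Mul(-5, Q)) = Mul(-4, Q))
Mul(Add(Function('v')(-10), Mul(-1, Function('Z')(-15))), Pow(Function('n')(A), -1)) = Mul(Add(0, Mul(-1, -15)), Pow(Mul(-4, 1), -1)) = Mul(Add(0, 15), Pow(-4, -1)) = Mul(15, Rational(-1, 4)) = Rational(-15, 4)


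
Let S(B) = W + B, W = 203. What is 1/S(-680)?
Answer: -1/477 ≈ -0.0020964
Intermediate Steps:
S(B) = 203 + B
1/S(-680) = 1/(203 - 680) = 1/(-477) = -1/477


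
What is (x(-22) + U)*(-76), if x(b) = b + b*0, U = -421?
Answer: 33668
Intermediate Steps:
x(b) = b (x(b) = b + 0 = b)
(x(-22) + U)*(-76) = (-22 - 421)*(-76) = -443*(-76) = 33668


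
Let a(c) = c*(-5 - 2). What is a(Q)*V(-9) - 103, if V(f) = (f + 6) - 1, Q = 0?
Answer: -103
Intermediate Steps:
a(c) = -7*c (a(c) = c*(-7) = -7*c)
V(f) = 5 + f (V(f) = (6 + f) - 1 = 5 + f)
a(Q)*V(-9) - 103 = (-7*0)*(5 - 9) - 103 = 0*(-4) - 103 = 0 - 103 = -103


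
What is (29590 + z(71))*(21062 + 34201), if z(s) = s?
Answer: 1639155843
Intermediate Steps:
(29590 + z(71))*(21062 + 34201) = (29590 + 71)*(21062 + 34201) = 29661*55263 = 1639155843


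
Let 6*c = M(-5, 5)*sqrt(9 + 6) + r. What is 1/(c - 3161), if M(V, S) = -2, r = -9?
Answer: -7590/24003371 + 4*sqrt(15)/120016855 ≈ -0.00031608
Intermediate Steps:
c = -3/2 - sqrt(15)/3 (c = (-2*sqrt(9 + 6) - 9)/6 = (-2*sqrt(15) - 9)/6 = (-9 - 2*sqrt(15))/6 = -3/2 - sqrt(15)/3 ≈ -2.7910)
1/(c - 3161) = 1/((-3/2 - sqrt(15)/3) - 3161) = 1/(-6325/2 - sqrt(15)/3)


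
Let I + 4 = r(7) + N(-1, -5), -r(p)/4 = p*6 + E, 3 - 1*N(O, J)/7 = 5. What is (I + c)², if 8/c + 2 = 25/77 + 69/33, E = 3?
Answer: 511225/16 ≈ 31952.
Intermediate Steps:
N(O, J) = -14 (N(O, J) = 21 - 7*5 = 21 - 35 = -14)
r(p) = -12 - 24*p (r(p) = -4*(p*6 + 3) = -4*(6*p + 3) = -4*(3 + 6*p) = -12 - 24*p)
I = -198 (I = -4 + ((-12 - 24*7) - 14) = -4 + ((-12 - 168) - 14) = -4 + (-180 - 14) = -4 - 194 = -198)
c = 77/4 (c = 8/(-2 + (25/77 + 69/33)) = 8/(-2 + (25*(1/77) + 69*(1/33))) = 8/(-2 + (25/77 + 23/11)) = 8/(-2 + 186/77) = 8/(32/77) = 8*(77/32) = 77/4 ≈ 19.250)
(I + c)² = (-198 + 77/4)² = (-715/4)² = 511225/16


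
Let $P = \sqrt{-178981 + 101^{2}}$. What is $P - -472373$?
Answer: $472373 + 2 i \sqrt{42195} \approx 4.7237 \cdot 10^{5} + 410.83 i$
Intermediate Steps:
$P = 2 i \sqrt{42195}$ ($P = \sqrt{-178981 + 10201} = \sqrt{-168780} = 2 i \sqrt{42195} \approx 410.83 i$)
$P - -472373 = 2 i \sqrt{42195} - -472373 = 2 i \sqrt{42195} + 472373 = 472373 + 2 i \sqrt{42195}$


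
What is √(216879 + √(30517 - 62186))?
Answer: √(216879 + I*√31669) ≈ 465.7 + 0.191*I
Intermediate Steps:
√(216879 + √(30517 - 62186)) = √(216879 + √(-31669)) = √(216879 + I*√31669)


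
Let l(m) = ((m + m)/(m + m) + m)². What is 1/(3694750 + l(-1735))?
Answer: 1/6701506 ≈ 1.4922e-7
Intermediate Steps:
l(m) = (1 + m)² (l(m) = ((2*m)/((2*m)) + m)² = ((2*m)*(1/(2*m)) + m)² = (1 + m)²)
1/(3694750 + l(-1735)) = 1/(3694750 + (1 - 1735)²) = 1/(3694750 + (-1734)²) = 1/(3694750 + 3006756) = 1/6701506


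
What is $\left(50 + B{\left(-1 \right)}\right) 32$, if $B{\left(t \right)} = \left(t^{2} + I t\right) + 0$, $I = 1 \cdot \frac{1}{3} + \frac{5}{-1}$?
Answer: $\frac{5344}{3} \approx 1781.3$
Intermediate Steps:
$I = - \frac{14}{3}$ ($I = 1 \cdot \frac{1}{3} + 5 \left(-1\right) = \frac{1}{3} - 5 = - \frac{14}{3} \approx -4.6667$)
$B{\left(t \right)} = t^{2} - \frac{14 t}{3}$ ($B{\left(t \right)} = \left(t^{2} - \frac{14 t}{3}\right) + 0 = t^{2} - \frac{14 t}{3}$)
$\left(50 + B{\left(-1 \right)}\right) 32 = \left(50 + \frac{1}{3} \left(-1\right) \left(-14 + 3 \left(-1\right)\right)\right) 32 = \left(50 + \frac{1}{3} \left(-1\right) \left(-14 - 3\right)\right) 32 = \left(50 + \frac{1}{3} \left(-1\right) \left(-17\right)\right) 32 = \left(50 + \frac{17}{3}\right) 32 = \frac{167}{3} \cdot 32 = \frac{5344}{3}$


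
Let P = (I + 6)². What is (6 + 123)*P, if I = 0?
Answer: 4644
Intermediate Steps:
P = 36 (P = (0 + 6)² = 6² = 36)
(6 + 123)*P = (6 + 123)*36 = 129*36 = 4644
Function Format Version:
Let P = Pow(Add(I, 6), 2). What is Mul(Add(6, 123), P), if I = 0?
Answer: 4644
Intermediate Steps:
P = 36 (P = Pow(Add(0, 6), 2) = Pow(6, 2) = 36)
Mul(Add(6, 123), P) = Mul(Add(6, 123), 36) = Mul(129, 36) = 4644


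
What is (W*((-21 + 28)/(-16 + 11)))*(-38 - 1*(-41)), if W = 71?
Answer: -1491/5 ≈ -298.20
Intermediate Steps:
(W*((-21 + 28)/(-16 + 11)))*(-38 - 1*(-41)) = (71*((-21 + 28)/(-16 + 11)))*(-38 - 1*(-41)) = (71*(7/(-5)))*(-38 + 41) = (71*(7*(-1/5)))*3 = (71*(-7/5))*3 = -497/5*3 = -1491/5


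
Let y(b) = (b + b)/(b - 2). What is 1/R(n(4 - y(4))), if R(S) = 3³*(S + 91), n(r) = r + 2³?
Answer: 1/2673 ≈ 0.00037411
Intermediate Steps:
y(b) = 2*b/(-2 + b) (y(b) = (2*b)/(-2 + b) = 2*b/(-2 + b))
n(r) = 8 + r (n(r) = r + 8 = 8 + r)
R(S) = 2457 + 27*S (R(S) = 27*(91 + S) = 2457 + 27*S)
1/R(n(4 - y(4))) = 1/(2457 + 27*(8 + (4 - 2*4/(-2 + 4)))) = 1/(2457 + 27*(8 + (4 - 2*4/2))) = 1/(2457 + 27*(8 + (4 - 1*4))) = 1/(2457 + 27*(8 + (4 - 4))) = 1/(2457 + 27*(8 + 0)) = 1/(2457 + 27*8) = 1/(2457 + 216) = 1/2673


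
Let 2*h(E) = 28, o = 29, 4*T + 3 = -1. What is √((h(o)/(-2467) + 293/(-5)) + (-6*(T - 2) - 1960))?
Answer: I*√304396604785/12335 ≈ 44.728*I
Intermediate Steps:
T = -1 (T = -¾ + (¼)*(-1) = -¾ - ¼ = -1)
h(E) = 14 (h(E) = (½)*28 = 14)
√((h(o)/(-2467) + 293/(-5)) + (-6*(T - 2) - 1960)) = √((14/(-2467) + 293/(-5)) + (-6*(-1 - 2) - 1960)) = √((14*(-1/2467) + 293*(-⅕)) + (-6*(-3) - 1960)) = √((-14/2467 - 293/5) + (18 - 1960)) = √(-722901/12335 - 1942) = √(-24677471/12335) = I*√304396604785/12335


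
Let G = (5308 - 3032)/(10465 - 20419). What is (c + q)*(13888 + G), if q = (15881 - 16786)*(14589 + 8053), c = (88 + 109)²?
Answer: -201949234140434/711 ≈ -2.8404e+11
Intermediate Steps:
G = -1138/4977 (G = 2276/(-9954) = 2276*(-1/9954) = -1138/4977 ≈ -0.22865)
c = 38809 (c = 197² = 38809)
q = -20491010 (q = -905*22642 = -20491010)
(c + q)*(13888 + G) = (38809 - 20491010)*(13888 - 1138/4977) = -20452201*69119438/4977 = -201949234140434/711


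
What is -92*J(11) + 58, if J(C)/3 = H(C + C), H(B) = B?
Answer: -6014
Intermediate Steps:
J(C) = 6*C (J(C) = 3*(C + C) = 3*(2*C) = 6*C)
-92*J(11) + 58 = -552*11 + 58 = -92*66 + 58 = -6072 + 58 = -6014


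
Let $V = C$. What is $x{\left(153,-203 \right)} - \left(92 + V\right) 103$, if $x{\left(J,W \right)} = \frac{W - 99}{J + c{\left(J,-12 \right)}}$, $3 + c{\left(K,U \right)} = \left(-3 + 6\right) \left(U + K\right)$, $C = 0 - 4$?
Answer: $- \frac{5193974}{573} \approx -9064.5$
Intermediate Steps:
$C = -4$ ($C = 0 - 4 = -4$)
$V = -4$
$c{\left(K,U \right)} = -3 + 3 K + 3 U$ ($c{\left(K,U \right)} = -3 + \left(-3 + 6\right) \left(U + K\right) = -3 + 3 \left(K + U\right) = -3 + \left(3 K + 3 U\right) = -3 + 3 K + 3 U$)
$x{\left(J,W \right)} = \frac{-99 + W}{-39 + 4 J}$ ($x{\left(J,W \right)} = \frac{W - 99}{J + \left(-3 + 3 J + 3 \left(-12\right)\right)} = \frac{-99 + W}{J - \left(39 - 3 J\right)} = \frac{-99 + W}{J + \left(-39 + 3 J\right)} = \frac{-99 + W}{-39 + 4 J}$)
$x{\left(153,-203 \right)} - \left(92 + V\right) 103 = \frac{-99 - 203}{-39 + 4 \cdot 153} - \left(92 - 4\right) 103 = \frac{1}{-39 + 612} \left(-302\right) - 88 \cdot 103 = \frac{1}{573} \left(-302\right) - 9064 = - \frac{302}{573} - 9064 = - \frac{5193974}{573}$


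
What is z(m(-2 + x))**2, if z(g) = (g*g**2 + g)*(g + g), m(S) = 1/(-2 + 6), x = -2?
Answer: 289/16384 ≈ 0.017639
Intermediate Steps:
m(S) = 1/4
z(g) = 2*g*(g + g**3) (z(g) = (g**3 + g)*(2*g) = (g + g**3)*(2*g) = 2*g*(g + g**3))
z(m(-2 + x))**2 = (2*(1/4)**2*(1 + (1/4)**2))**2 = (2*(1/16)*(1 + 1/16))**2 = (2*(1/16)*(17/16))**2 = (17/128)**2 = 289/16384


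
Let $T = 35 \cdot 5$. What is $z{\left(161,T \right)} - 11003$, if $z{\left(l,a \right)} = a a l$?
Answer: $4919622$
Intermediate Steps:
$T = 175$
$z{\left(l,a \right)} = l a^{2}$ ($z{\left(l,a \right)} = a^{2} l = l a^{2}$)
$z{\left(161,T \right)} - 11003 = 161 \cdot 175^{2} - 11003 = 161 \cdot 30625 - 11003 = 4930625 - 11003 = 4919622$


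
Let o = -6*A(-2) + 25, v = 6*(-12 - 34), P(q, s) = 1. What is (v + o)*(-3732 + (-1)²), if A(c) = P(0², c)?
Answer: 958867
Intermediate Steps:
A(c) = 1
v = -276 (v = 6*(-46) = -276)
o = 19 (o = -6*1 + 25 = -6 + 25 = 19)
(v + o)*(-3732 + (-1)²) = (-276 + 19)*(-3732 + (-1)²) = -257*(-3732 + 1) = -257*(-3731) = 958867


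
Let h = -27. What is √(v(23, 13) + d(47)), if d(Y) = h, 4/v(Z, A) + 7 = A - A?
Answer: I*√1351/7 ≈ 5.2508*I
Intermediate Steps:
v(Z, A) = -4/7 (v(Z, A) = 4/(-7 + (A - A)) = 4/(-7 + 0) = 4/(-7) = 4*(-⅐) = -4/7)
d(Y) = -27
√(v(23, 13) + d(47)) = √(-4/7 - 27) = √(-193/7) = I*√1351/7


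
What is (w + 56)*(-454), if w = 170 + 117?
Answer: -155722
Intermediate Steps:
w = 287
(w + 56)*(-454) = (287 + 56)*(-454) = 343*(-454) = -155722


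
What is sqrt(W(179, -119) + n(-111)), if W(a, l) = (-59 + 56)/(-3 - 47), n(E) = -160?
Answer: I*sqrt(15994)/10 ≈ 12.647*I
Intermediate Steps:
W(a, l) = 3/50 (W(a, l) = -3/(-50) = -3*(-1/50) = 3/50)
sqrt(W(179, -119) + n(-111)) = sqrt(3/50 - 160) = sqrt(-7997/50) = I*sqrt(15994)/10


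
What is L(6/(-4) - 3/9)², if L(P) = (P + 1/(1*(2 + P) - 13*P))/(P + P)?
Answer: 1849/7744 ≈ 0.23877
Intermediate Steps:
L(P) = (P + 1/(2 - 12*P))/(2*P) (L(P) = (P + 1/((2 + P) - 13*P))/((2*P)) = (P + 1/(2 - 12*P))*(1/(2*P)) = (P + 1/(2 - 12*P))/(2*P))
L(6/(-4) - 3/9)² = ((-1 - 2*(6/(-4) - 3/9) + 12*(6/(-4) - 3/9)²)/(4*(6/(-4) - 3/9)*(-1 + 6*(6/(-4) - 3/9))))² = ((-1 - 2*(6*(-¼) - 3*⅑) + 12*(6*(-¼) - 3*⅑)²)/(4*(6*(-¼) - 3*⅑)*(-1 + 6*(6*(-¼) - 3*⅑))))² = ((-1 - 2*(-3/2 - ⅓) + 12*(-3/2 - ⅓)²)/(4*(-3/2 - ⅓)*(-1 + 6*(-3/2 - ⅓))))² = ((-1 - 2*(-11/6) + 12*(-11/6)²)/(4*(-11/6)*(-1 + 6*(-11/6))))² = ((¼)*(-6/11)*(-1 + 11/3 + 12*(121/36))/(-1 - 11))² = ((¼)*(-6/11)*(-1 + 11/3 + 121/3)/(-12))² = ((¼)*(-6/11)*(-1/12)*43)² = (43/88)² = 1849/7744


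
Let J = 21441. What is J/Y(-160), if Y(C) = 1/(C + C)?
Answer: -6861120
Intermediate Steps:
Y(C) = 1/(2*C)
J/Y(-160) = 21441/(((1/2)/(-160))) = 21441/(((1/2)*(-1/160))) = 21441/(-1/320) = 21441*(-320) = -6861120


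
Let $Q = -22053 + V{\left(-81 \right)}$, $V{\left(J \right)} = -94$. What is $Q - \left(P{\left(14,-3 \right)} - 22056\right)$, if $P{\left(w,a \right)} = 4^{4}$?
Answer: $-347$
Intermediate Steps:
$P{\left(w,a \right)} = 256$
$Q = -22147$ ($Q = -22053 - 94 = -22147$)
$Q - \left(P{\left(14,-3 \right)} - 22056\right) = -22147 - \left(256 - 22056\right) = -22147 - -21800 = -22147 + 21800 = -347$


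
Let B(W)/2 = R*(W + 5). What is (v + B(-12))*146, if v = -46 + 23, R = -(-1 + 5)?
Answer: 4818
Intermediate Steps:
R = -4 (R = -1*4 = -4)
v = -23
B(W) = -40 - 8*W (B(W) = 2*(-4*(W + 5)) = 2*(-4*(5 + W)) = 2*(-20 - 4*W) = -40 - 8*W)
(v + B(-12))*146 = (-23 + (-40 - 8*(-12)))*146 = (-23 + (-40 + 96))*146 = (-23 + 56)*146 = 33*146 = 4818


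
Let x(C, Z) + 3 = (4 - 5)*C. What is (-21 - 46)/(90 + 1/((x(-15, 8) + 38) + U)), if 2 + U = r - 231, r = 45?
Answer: -9246/12419 ≈ -0.74450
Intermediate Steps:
x(C, Z) = -3 - C (x(C, Z) = -3 + (4 - 5)*C = -3 - C)
U = -188 (U = -2 + (45 - 231) = -2 - 186 = -188)
(-21 - 46)/(90 + 1/((x(-15, 8) + 38) + U)) = (-21 - 46)/(90 + 1/(((-3 - 1*(-15)) + 38) - 188)) = -67/(90 + 1/(((-3 + 15) + 38) - 188)) = -67/(90 + 1/((12 + 38) - 188)) = -67/(90 + 1/(50 - 188)) = -67/(90 + 1/(-138)) = -67/(90 - 1/138) = -67/12419/138 = -67*138/12419 = -9246/12419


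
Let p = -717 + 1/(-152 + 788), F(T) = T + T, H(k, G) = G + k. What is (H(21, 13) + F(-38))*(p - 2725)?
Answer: 15323777/106 ≈ 1.4456e+5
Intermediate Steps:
F(T) = 2*T
p = -456011/636 (p = -717 + 1/636 = -456011/636 ≈ -717.00)
(H(21, 13) + F(-38))*(p - 2725) = ((13 + 21) + 2*(-38))*(-456011/636 - 2725) = (34 - 76)*(-2189111/636) = -42*(-2189111/636) = 15323777/106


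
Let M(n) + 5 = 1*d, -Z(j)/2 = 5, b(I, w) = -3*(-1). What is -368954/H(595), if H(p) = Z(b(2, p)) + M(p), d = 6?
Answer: 368954/9 ≈ 40995.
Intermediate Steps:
b(I, w) = 3
Z(j) = -10 (Z(j) = -2*5 = -10)
M(n) = 1 (M(n) = -5 + 1*6 = -5 + 6 = 1)
H(p) = -9 (H(p) = -10 + 1 = -9)
-368954/H(595) = -368954/(-9) = -368954*(-⅑) = 368954/9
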